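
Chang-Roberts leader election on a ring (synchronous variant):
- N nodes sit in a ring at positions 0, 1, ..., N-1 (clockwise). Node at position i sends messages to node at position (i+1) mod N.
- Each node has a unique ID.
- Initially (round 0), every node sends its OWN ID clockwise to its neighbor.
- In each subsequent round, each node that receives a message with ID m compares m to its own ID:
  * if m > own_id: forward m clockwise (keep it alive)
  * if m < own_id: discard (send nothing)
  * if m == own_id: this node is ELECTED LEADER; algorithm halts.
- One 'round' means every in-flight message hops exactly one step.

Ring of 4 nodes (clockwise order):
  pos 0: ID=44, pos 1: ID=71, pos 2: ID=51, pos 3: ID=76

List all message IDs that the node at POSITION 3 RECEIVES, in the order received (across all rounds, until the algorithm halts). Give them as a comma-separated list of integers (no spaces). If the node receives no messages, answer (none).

Round 1: pos1(id71) recv 44: drop; pos2(id51) recv 71: fwd; pos3(id76) recv 51: drop; pos0(id44) recv 76: fwd
Round 2: pos3(id76) recv 71: drop; pos1(id71) recv 76: fwd
Round 3: pos2(id51) recv 76: fwd
Round 4: pos3(id76) recv 76: ELECTED

Answer: 51,71,76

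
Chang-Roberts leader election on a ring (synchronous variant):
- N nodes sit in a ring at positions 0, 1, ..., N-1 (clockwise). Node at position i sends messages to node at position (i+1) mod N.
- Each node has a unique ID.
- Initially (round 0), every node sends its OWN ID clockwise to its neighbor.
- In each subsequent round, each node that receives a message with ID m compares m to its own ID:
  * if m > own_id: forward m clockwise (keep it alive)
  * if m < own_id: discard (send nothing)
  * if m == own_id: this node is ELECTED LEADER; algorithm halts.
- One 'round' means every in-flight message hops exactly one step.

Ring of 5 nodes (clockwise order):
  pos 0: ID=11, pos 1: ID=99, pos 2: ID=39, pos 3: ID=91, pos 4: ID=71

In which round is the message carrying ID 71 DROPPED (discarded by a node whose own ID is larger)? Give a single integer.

Round 1: pos1(id99) recv 11: drop; pos2(id39) recv 99: fwd; pos3(id91) recv 39: drop; pos4(id71) recv 91: fwd; pos0(id11) recv 71: fwd
Round 2: pos3(id91) recv 99: fwd; pos0(id11) recv 91: fwd; pos1(id99) recv 71: drop
Round 3: pos4(id71) recv 99: fwd; pos1(id99) recv 91: drop
Round 4: pos0(id11) recv 99: fwd
Round 5: pos1(id99) recv 99: ELECTED
Message ID 71 originates at pos 4; dropped at pos 1 in round 2

Answer: 2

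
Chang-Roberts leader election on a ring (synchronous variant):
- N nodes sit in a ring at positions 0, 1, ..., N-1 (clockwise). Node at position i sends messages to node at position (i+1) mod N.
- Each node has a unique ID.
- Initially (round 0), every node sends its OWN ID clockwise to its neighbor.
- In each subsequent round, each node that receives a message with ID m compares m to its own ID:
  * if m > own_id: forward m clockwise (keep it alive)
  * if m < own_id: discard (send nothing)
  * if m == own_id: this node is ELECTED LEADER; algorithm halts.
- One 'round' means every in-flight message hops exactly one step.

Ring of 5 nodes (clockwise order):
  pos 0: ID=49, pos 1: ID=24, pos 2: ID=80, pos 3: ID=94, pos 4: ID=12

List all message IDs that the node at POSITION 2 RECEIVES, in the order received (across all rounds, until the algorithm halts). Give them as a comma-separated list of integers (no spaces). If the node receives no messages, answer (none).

Answer: 24,49,94

Derivation:
Round 1: pos1(id24) recv 49: fwd; pos2(id80) recv 24: drop; pos3(id94) recv 80: drop; pos4(id12) recv 94: fwd; pos0(id49) recv 12: drop
Round 2: pos2(id80) recv 49: drop; pos0(id49) recv 94: fwd
Round 3: pos1(id24) recv 94: fwd
Round 4: pos2(id80) recv 94: fwd
Round 5: pos3(id94) recv 94: ELECTED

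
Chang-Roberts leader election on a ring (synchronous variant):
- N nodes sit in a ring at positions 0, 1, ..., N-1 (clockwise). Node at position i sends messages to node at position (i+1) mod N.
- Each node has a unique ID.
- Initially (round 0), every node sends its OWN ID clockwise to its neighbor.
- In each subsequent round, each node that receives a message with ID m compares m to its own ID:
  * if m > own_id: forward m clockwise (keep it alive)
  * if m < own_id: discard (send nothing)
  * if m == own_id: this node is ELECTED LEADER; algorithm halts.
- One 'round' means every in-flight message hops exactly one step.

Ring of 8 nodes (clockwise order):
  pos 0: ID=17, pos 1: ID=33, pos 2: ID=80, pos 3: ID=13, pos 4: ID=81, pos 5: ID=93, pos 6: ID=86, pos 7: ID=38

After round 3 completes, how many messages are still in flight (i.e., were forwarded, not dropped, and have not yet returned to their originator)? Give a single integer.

Round 1: pos1(id33) recv 17: drop; pos2(id80) recv 33: drop; pos3(id13) recv 80: fwd; pos4(id81) recv 13: drop; pos5(id93) recv 81: drop; pos6(id86) recv 93: fwd; pos7(id38) recv 86: fwd; pos0(id17) recv 38: fwd
Round 2: pos4(id81) recv 80: drop; pos7(id38) recv 93: fwd; pos0(id17) recv 86: fwd; pos1(id33) recv 38: fwd
Round 3: pos0(id17) recv 93: fwd; pos1(id33) recv 86: fwd; pos2(id80) recv 38: drop
After round 3: 2 messages still in flight

Answer: 2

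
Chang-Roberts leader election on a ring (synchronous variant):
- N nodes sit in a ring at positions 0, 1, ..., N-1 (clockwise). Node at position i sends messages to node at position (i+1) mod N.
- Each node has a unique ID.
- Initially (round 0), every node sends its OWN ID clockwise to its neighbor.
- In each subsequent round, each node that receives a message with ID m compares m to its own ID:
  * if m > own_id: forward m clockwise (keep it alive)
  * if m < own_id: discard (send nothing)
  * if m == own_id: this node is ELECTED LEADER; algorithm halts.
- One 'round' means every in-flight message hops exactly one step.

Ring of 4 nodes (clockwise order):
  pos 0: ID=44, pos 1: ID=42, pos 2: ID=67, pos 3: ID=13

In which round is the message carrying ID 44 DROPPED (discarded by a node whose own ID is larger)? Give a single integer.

Round 1: pos1(id42) recv 44: fwd; pos2(id67) recv 42: drop; pos3(id13) recv 67: fwd; pos0(id44) recv 13: drop
Round 2: pos2(id67) recv 44: drop; pos0(id44) recv 67: fwd
Round 3: pos1(id42) recv 67: fwd
Round 4: pos2(id67) recv 67: ELECTED
Message ID 44 originates at pos 0; dropped at pos 2 in round 2

Answer: 2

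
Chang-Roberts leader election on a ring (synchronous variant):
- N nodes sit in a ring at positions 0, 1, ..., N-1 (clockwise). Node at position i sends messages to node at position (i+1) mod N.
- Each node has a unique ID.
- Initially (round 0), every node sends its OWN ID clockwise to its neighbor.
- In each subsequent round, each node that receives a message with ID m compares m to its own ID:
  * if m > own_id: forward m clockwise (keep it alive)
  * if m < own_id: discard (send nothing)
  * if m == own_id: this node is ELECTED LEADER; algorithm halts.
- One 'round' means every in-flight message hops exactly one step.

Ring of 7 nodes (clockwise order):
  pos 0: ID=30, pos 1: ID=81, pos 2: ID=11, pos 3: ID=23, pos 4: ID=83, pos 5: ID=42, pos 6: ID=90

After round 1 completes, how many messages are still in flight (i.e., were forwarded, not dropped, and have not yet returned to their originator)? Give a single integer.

Round 1: pos1(id81) recv 30: drop; pos2(id11) recv 81: fwd; pos3(id23) recv 11: drop; pos4(id83) recv 23: drop; pos5(id42) recv 83: fwd; pos6(id90) recv 42: drop; pos0(id30) recv 90: fwd
After round 1: 3 messages still in flight

Answer: 3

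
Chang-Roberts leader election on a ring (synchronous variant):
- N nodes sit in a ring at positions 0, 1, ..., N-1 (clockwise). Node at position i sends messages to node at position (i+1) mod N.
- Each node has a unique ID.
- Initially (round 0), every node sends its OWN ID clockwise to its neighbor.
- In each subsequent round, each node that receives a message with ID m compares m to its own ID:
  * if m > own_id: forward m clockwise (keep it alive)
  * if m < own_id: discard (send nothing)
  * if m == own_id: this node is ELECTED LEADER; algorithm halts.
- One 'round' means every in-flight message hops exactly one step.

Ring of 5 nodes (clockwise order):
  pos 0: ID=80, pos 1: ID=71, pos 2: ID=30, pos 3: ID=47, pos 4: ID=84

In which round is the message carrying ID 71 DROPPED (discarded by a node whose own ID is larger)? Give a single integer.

Answer: 3

Derivation:
Round 1: pos1(id71) recv 80: fwd; pos2(id30) recv 71: fwd; pos3(id47) recv 30: drop; pos4(id84) recv 47: drop; pos0(id80) recv 84: fwd
Round 2: pos2(id30) recv 80: fwd; pos3(id47) recv 71: fwd; pos1(id71) recv 84: fwd
Round 3: pos3(id47) recv 80: fwd; pos4(id84) recv 71: drop; pos2(id30) recv 84: fwd
Round 4: pos4(id84) recv 80: drop; pos3(id47) recv 84: fwd
Round 5: pos4(id84) recv 84: ELECTED
Message ID 71 originates at pos 1; dropped at pos 4 in round 3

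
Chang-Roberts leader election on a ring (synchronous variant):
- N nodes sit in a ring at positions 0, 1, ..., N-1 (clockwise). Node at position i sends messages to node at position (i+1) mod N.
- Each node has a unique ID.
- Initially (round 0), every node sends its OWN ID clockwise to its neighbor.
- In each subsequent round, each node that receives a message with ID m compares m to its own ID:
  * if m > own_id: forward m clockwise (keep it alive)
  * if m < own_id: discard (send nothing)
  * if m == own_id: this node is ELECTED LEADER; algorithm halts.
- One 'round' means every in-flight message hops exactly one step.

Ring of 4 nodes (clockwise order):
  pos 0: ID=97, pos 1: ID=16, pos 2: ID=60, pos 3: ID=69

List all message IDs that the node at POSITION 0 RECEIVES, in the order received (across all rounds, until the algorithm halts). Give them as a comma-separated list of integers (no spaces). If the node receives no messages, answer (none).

Round 1: pos1(id16) recv 97: fwd; pos2(id60) recv 16: drop; pos3(id69) recv 60: drop; pos0(id97) recv 69: drop
Round 2: pos2(id60) recv 97: fwd
Round 3: pos3(id69) recv 97: fwd
Round 4: pos0(id97) recv 97: ELECTED

Answer: 69,97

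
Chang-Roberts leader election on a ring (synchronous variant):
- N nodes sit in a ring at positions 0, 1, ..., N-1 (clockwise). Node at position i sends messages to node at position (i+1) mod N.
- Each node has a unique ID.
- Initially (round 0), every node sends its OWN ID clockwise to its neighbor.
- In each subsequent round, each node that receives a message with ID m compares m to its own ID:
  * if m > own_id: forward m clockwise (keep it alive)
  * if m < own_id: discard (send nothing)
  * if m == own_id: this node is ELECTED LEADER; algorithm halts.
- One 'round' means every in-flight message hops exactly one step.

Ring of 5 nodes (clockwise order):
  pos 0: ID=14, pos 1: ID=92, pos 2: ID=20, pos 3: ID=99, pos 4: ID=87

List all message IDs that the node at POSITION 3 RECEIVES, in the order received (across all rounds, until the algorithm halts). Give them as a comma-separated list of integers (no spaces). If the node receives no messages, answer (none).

Round 1: pos1(id92) recv 14: drop; pos2(id20) recv 92: fwd; pos3(id99) recv 20: drop; pos4(id87) recv 99: fwd; pos0(id14) recv 87: fwd
Round 2: pos3(id99) recv 92: drop; pos0(id14) recv 99: fwd; pos1(id92) recv 87: drop
Round 3: pos1(id92) recv 99: fwd
Round 4: pos2(id20) recv 99: fwd
Round 5: pos3(id99) recv 99: ELECTED

Answer: 20,92,99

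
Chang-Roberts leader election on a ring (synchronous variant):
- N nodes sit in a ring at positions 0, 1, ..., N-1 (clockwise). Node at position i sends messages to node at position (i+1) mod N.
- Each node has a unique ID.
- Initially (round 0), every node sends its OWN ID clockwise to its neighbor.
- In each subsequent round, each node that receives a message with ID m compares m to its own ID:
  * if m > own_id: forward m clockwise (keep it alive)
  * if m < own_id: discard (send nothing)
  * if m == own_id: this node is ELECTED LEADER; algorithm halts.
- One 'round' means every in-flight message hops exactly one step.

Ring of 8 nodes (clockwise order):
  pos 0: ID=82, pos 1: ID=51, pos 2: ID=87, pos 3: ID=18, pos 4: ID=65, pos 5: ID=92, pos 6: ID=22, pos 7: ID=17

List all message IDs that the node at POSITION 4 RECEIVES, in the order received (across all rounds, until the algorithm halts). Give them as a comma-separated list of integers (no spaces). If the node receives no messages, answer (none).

Answer: 18,87,92

Derivation:
Round 1: pos1(id51) recv 82: fwd; pos2(id87) recv 51: drop; pos3(id18) recv 87: fwd; pos4(id65) recv 18: drop; pos5(id92) recv 65: drop; pos6(id22) recv 92: fwd; pos7(id17) recv 22: fwd; pos0(id82) recv 17: drop
Round 2: pos2(id87) recv 82: drop; pos4(id65) recv 87: fwd; pos7(id17) recv 92: fwd; pos0(id82) recv 22: drop
Round 3: pos5(id92) recv 87: drop; pos0(id82) recv 92: fwd
Round 4: pos1(id51) recv 92: fwd
Round 5: pos2(id87) recv 92: fwd
Round 6: pos3(id18) recv 92: fwd
Round 7: pos4(id65) recv 92: fwd
Round 8: pos5(id92) recv 92: ELECTED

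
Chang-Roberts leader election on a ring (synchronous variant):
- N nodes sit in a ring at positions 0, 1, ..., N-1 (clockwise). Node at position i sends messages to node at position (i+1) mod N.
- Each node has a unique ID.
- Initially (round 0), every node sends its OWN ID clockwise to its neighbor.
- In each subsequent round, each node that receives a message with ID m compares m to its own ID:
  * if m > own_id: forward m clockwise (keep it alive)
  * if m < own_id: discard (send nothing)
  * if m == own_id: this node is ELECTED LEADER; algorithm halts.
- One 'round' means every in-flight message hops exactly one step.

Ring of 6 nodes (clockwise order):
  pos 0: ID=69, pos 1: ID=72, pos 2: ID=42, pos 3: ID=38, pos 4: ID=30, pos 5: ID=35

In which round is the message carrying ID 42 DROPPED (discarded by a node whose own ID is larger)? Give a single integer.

Round 1: pos1(id72) recv 69: drop; pos2(id42) recv 72: fwd; pos3(id38) recv 42: fwd; pos4(id30) recv 38: fwd; pos5(id35) recv 30: drop; pos0(id69) recv 35: drop
Round 2: pos3(id38) recv 72: fwd; pos4(id30) recv 42: fwd; pos5(id35) recv 38: fwd
Round 3: pos4(id30) recv 72: fwd; pos5(id35) recv 42: fwd; pos0(id69) recv 38: drop
Round 4: pos5(id35) recv 72: fwd; pos0(id69) recv 42: drop
Round 5: pos0(id69) recv 72: fwd
Round 6: pos1(id72) recv 72: ELECTED
Message ID 42 originates at pos 2; dropped at pos 0 in round 4

Answer: 4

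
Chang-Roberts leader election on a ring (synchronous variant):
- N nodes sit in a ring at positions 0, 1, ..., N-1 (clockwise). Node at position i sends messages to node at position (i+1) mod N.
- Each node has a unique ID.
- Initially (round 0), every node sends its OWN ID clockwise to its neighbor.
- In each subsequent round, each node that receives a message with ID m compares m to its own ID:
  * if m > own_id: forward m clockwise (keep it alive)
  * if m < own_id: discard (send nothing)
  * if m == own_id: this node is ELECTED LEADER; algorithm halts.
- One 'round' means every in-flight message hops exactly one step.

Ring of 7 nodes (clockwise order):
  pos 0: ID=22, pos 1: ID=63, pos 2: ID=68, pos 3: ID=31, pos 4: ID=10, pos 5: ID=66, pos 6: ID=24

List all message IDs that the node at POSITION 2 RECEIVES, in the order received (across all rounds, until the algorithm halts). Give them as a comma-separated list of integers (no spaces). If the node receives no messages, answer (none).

Answer: 63,66,68

Derivation:
Round 1: pos1(id63) recv 22: drop; pos2(id68) recv 63: drop; pos3(id31) recv 68: fwd; pos4(id10) recv 31: fwd; pos5(id66) recv 10: drop; pos6(id24) recv 66: fwd; pos0(id22) recv 24: fwd
Round 2: pos4(id10) recv 68: fwd; pos5(id66) recv 31: drop; pos0(id22) recv 66: fwd; pos1(id63) recv 24: drop
Round 3: pos5(id66) recv 68: fwd; pos1(id63) recv 66: fwd
Round 4: pos6(id24) recv 68: fwd; pos2(id68) recv 66: drop
Round 5: pos0(id22) recv 68: fwd
Round 6: pos1(id63) recv 68: fwd
Round 7: pos2(id68) recv 68: ELECTED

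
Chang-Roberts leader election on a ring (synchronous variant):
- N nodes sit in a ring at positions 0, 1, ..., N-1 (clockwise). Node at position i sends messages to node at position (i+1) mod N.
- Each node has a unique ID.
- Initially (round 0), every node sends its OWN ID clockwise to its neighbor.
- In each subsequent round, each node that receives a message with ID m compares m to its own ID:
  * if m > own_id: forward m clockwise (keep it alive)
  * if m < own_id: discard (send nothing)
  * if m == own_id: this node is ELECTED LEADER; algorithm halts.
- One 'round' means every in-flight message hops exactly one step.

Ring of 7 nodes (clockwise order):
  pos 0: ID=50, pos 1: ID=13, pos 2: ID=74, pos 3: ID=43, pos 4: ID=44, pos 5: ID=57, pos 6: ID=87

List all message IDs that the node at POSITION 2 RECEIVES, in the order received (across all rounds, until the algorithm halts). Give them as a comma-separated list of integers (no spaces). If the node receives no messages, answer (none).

Answer: 13,50,87

Derivation:
Round 1: pos1(id13) recv 50: fwd; pos2(id74) recv 13: drop; pos3(id43) recv 74: fwd; pos4(id44) recv 43: drop; pos5(id57) recv 44: drop; pos6(id87) recv 57: drop; pos0(id50) recv 87: fwd
Round 2: pos2(id74) recv 50: drop; pos4(id44) recv 74: fwd; pos1(id13) recv 87: fwd
Round 3: pos5(id57) recv 74: fwd; pos2(id74) recv 87: fwd
Round 4: pos6(id87) recv 74: drop; pos3(id43) recv 87: fwd
Round 5: pos4(id44) recv 87: fwd
Round 6: pos5(id57) recv 87: fwd
Round 7: pos6(id87) recv 87: ELECTED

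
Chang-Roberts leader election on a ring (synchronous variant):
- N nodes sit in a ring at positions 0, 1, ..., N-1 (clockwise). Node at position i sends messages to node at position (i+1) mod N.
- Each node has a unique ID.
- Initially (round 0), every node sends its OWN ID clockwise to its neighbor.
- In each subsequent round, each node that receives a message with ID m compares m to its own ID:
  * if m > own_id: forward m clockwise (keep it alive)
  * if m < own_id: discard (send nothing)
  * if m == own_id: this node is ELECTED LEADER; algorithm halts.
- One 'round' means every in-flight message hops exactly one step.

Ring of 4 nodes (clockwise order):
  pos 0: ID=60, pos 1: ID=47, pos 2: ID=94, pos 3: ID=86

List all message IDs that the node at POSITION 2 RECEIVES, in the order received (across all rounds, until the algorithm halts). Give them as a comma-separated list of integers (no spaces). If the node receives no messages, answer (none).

Round 1: pos1(id47) recv 60: fwd; pos2(id94) recv 47: drop; pos3(id86) recv 94: fwd; pos0(id60) recv 86: fwd
Round 2: pos2(id94) recv 60: drop; pos0(id60) recv 94: fwd; pos1(id47) recv 86: fwd
Round 3: pos1(id47) recv 94: fwd; pos2(id94) recv 86: drop
Round 4: pos2(id94) recv 94: ELECTED

Answer: 47,60,86,94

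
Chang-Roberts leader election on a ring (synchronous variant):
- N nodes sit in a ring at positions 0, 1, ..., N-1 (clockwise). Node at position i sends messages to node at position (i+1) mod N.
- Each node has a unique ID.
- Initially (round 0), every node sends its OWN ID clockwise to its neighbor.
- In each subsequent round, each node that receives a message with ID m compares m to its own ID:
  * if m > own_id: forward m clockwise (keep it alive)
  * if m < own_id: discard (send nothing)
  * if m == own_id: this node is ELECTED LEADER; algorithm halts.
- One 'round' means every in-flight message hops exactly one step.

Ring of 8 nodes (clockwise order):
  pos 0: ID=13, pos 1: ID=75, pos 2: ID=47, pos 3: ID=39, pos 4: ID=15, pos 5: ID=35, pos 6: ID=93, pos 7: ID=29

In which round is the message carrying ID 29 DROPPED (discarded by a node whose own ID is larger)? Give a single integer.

Round 1: pos1(id75) recv 13: drop; pos2(id47) recv 75: fwd; pos3(id39) recv 47: fwd; pos4(id15) recv 39: fwd; pos5(id35) recv 15: drop; pos6(id93) recv 35: drop; pos7(id29) recv 93: fwd; pos0(id13) recv 29: fwd
Round 2: pos3(id39) recv 75: fwd; pos4(id15) recv 47: fwd; pos5(id35) recv 39: fwd; pos0(id13) recv 93: fwd; pos1(id75) recv 29: drop
Round 3: pos4(id15) recv 75: fwd; pos5(id35) recv 47: fwd; pos6(id93) recv 39: drop; pos1(id75) recv 93: fwd
Round 4: pos5(id35) recv 75: fwd; pos6(id93) recv 47: drop; pos2(id47) recv 93: fwd
Round 5: pos6(id93) recv 75: drop; pos3(id39) recv 93: fwd
Round 6: pos4(id15) recv 93: fwd
Round 7: pos5(id35) recv 93: fwd
Round 8: pos6(id93) recv 93: ELECTED
Message ID 29 originates at pos 7; dropped at pos 1 in round 2

Answer: 2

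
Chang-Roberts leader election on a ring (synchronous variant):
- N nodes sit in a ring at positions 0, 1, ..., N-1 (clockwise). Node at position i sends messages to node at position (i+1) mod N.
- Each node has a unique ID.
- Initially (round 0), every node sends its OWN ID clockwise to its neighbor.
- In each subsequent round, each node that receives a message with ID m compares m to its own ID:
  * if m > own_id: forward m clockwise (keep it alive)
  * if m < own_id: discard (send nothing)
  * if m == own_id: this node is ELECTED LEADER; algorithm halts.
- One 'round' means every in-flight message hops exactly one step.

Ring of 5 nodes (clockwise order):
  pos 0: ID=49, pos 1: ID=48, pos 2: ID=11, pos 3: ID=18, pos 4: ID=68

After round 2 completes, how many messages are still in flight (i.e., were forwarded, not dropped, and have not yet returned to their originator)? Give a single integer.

Answer: 3

Derivation:
Round 1: pos1(id48) recv 49: fwd; pos2(id11) recv 48: fwd; pos3(id18) recv 11: drop; pos4(id68) recv 18: drop; pos0(id49) recv 68: fwd
Round 2: pos2(id11) recv 49: fwd; pos3(id18) recv 48: fwd; pos1(id48) recv 68: fwd
After round 2: 3 messages still in flight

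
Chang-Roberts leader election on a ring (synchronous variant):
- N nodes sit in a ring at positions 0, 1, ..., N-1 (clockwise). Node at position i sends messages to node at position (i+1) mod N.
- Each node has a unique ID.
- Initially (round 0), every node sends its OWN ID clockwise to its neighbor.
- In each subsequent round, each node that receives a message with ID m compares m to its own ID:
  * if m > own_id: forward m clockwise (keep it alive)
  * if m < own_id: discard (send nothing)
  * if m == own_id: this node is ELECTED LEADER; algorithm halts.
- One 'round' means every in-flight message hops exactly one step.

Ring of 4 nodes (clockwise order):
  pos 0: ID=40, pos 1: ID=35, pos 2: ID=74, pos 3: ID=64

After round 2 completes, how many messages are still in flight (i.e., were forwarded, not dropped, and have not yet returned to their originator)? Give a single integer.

Answer: 2

Derivation:
Round 1: pos1(id35) recv 40: fwd; pos2(id74) recv 35: drop; pos3(id64) recv 74: fwd; pos0(id40) recv 64: fwd
Round 2: pos2(id74) recv 40: drop; pos0(id40) recv 74: fwd; pos1(id35) recv 64: fwd
After round 2: 2 messages still in flight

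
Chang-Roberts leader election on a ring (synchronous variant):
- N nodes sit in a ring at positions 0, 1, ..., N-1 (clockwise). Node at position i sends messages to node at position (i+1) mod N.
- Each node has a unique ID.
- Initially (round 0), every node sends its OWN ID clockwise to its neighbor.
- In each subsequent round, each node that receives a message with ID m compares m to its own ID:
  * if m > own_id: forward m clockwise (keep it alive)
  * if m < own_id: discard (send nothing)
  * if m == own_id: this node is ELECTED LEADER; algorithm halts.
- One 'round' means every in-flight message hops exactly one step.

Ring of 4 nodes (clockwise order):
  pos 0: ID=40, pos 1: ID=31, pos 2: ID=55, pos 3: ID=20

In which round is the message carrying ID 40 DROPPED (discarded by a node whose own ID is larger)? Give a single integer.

Round 1: pos1(id31) recv 40: fwd; pos2(id55) recv 31: drop; pos3(id20) recv 55: fwd; pos0(id40) recv 20: drop
Round 2: pos2(id55) recv 40: drop; pos0(id40) recv 55: fwd
Round 3: pos1(id31) recv 55: fwd
Round 4: pos2(id55) recv 55: ELECTED
Message ID 40 originates at pos 0; dropped at pos 2 in round 2

Answer: 2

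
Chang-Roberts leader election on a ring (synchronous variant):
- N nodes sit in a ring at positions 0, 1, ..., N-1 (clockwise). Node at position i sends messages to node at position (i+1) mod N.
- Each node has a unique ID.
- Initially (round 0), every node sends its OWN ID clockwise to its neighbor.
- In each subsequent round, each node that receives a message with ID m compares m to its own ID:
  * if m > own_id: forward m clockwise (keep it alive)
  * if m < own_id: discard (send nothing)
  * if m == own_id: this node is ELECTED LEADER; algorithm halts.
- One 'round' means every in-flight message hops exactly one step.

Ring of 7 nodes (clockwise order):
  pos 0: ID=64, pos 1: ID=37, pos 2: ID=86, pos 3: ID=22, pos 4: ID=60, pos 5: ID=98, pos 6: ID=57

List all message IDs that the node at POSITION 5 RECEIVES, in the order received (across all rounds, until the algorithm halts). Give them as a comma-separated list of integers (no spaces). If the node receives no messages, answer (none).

Round 1: pos1(id37) recv 64: fwd; pos2(id86) recv 37: drop; pos3(id22) recv 86: fwd; pos4(id60) recv 22: drop; pos5(id98) recv 60: drop; pos6(id57) recv 98: fwd; pos0(id64) recv 57: drop
Round 2: pos2(id86) recv 64: drop; pos4(id60) recv 86: fwd; pos0(id64) recv 98: fwd
Round 3: pos5(id98) recv 86: drop; pos1(id37) recv 98: fwd
Round 4: pos2(id86) recv 98: fwd
Round 5: pos3(id22) recv 98: fwd
Round 6: pos4(id60) recv 98: fwd
Round 7: pos5(id98) recv 98: ELECTED

Answer: 60,86,98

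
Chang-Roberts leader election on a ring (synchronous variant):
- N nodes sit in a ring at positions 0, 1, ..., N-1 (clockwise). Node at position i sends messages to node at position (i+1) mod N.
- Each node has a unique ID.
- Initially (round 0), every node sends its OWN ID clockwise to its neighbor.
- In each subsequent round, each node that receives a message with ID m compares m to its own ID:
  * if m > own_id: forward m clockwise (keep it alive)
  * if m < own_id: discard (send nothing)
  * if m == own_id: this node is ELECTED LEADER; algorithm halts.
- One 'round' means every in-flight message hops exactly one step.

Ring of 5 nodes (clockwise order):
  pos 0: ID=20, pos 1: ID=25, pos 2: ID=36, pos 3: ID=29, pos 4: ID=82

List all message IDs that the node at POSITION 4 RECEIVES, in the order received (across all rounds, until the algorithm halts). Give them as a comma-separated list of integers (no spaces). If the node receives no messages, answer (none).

Answer: 29,36,82

Derivation:
Round 1: pos1(id25) recv 20: drop; pos2(id36) recv 25: drop; pos3(id29) recv 36: fwd; pos4(id82) recv 29: drop; pos0(id20) recv 82: fwd
Round 2: pos4(id82) recv 36: drop; pos1(id25) recv 82: fwd
Round 3: pos2(id36) recv 82: fwd
Round 4: pos3(id29) recv 82: fwd
Round 5: pos4(id82) recv 82: ELECTED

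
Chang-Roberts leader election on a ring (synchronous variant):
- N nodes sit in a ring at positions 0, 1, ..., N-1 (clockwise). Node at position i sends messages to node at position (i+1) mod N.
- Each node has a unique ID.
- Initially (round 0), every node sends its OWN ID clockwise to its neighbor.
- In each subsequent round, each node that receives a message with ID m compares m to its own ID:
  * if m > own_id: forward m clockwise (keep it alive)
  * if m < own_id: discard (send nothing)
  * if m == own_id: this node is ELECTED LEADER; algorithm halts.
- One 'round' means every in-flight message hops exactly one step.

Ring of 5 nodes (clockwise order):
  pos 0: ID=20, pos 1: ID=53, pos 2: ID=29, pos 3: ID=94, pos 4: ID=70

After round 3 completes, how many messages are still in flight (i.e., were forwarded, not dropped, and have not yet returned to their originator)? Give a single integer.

Round 1: pos1(id53) recv 20: drop; pos2(id29) recv 53: fwd; pos3(id94) recv 29: drop; pos4(id70) recv 94: fwd; pos0(id20) recv 70: fwd
Round 2: pos3(id94) recv 53: drop; pos0(id20) recv 94: fwd; pos1(id53) recv 70: fwd
Round 3: pos1(id53) recv 94: fwd; pos2(id29) recv 70: fwd
After round 3: 2 messages still in flight

Answer: 2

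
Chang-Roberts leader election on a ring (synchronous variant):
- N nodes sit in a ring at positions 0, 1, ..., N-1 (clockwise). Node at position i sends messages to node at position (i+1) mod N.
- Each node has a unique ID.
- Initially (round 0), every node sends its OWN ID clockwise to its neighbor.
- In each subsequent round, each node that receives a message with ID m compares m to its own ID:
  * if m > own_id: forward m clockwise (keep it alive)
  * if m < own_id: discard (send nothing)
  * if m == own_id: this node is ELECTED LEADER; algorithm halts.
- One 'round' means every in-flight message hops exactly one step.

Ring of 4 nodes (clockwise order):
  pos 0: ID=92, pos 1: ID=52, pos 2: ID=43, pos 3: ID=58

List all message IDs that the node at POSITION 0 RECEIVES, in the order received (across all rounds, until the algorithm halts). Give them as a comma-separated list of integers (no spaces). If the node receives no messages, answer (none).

Round 1: pos1(id52) recv 92: fwd; pos2(id43) recv 52: fwd; pos3(id58) recv 43: drop; pos0(id92) recv 58: drop
Round 2: pos2(id43) recv 92: fwd; pos3(id58) recv 52: drop
Round 3: pos3(id58) recv 92: fwd
Round 4: pos0(id92) recv 92: ELECTED

Answer: 58,92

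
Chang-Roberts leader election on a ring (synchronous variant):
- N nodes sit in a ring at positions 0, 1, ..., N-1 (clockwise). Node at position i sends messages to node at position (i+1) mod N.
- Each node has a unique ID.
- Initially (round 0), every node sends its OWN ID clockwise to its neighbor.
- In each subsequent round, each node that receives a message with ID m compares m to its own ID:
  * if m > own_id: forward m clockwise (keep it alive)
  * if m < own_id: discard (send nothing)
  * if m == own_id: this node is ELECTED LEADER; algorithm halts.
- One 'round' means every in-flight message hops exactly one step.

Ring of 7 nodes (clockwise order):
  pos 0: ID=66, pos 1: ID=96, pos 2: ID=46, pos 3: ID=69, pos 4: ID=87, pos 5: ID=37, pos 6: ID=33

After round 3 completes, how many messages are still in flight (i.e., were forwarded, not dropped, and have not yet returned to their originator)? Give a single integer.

Round 1: pos1(id96) recv 66: drop; pos2(id46) recv 96: fwd; pos3(id69) recv 46: drop; pos4(id87) recv 69: drop; pos5(id37) recv 87: fwd; pos6(id33) recv 37: fwd; pos0(id66) recv 33: drop
Round 2: pos3(id69) recv 96: fwd; pos6(id33) recv 87: fwd; pos0(id66) recv 37: drop
Round 3: pos4(id87) recv 96: fwd; pos0(id66) recv 87: fwd
After round 3: 2 messages still in flight

Answer: 2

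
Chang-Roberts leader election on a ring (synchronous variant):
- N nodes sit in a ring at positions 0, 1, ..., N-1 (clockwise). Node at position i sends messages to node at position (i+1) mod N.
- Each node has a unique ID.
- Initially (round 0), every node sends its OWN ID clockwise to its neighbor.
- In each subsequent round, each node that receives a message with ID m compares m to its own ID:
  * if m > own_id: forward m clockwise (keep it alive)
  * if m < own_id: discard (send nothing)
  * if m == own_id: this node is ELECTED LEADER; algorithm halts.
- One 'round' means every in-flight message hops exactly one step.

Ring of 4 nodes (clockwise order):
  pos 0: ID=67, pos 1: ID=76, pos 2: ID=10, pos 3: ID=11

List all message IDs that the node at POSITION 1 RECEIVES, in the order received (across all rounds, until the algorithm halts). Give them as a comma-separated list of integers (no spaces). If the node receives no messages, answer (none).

Round 1: pos1(id76) recv 67: drop; pos2(id10) recv 76: fwd; pos3(id11) recv 10: drop; pos0(id67) recv 11: drop
Round 2: pos3(id11) recv 76: fwd
Round 3: pos0(id67) recv 76: fwd
Round 4: pos1(id76) recv 76: ELECTED

Answer: 67,76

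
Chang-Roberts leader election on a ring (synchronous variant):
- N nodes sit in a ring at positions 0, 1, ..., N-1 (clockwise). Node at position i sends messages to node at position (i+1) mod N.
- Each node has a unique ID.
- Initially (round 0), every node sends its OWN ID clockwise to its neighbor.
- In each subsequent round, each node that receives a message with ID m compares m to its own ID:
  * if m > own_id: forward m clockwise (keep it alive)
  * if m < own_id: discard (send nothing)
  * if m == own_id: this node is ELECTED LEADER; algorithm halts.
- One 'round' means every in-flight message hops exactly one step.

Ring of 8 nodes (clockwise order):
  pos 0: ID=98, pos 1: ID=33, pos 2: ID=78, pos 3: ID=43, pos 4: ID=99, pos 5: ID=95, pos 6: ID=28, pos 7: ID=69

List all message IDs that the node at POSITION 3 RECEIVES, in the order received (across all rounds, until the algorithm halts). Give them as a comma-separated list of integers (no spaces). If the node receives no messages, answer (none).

Round 1: pos1(id33) recv 98: fwd; pos2(id78) recv 33: drop; pos3(id43) recv 78: fwd; pos4(id99) recv 43: drop; pos5(id95) recv 99: fwd; pos6(id28) recv 95: fwd; pos7(id69) recv 28: drop; pos0(id98) recv 69: drop
Round 2: pos2(id78) recv 98: fwd; pos4(id99) recv 78: drop; pos6(id28) recv 99: fwd; pos7(id69) recv 95: fwd
Round 3: pos3(id43) recv 98: fwd; pos7(id69) recv 99: fwd; pos0(id98) recv 95: drop
Round 4: pos4(id99) recv 98: drop; pos0(id98) recv 99: fwd
Round 5: pos1(id33) recv 99: fwd
Round 6: pos2(id78) recv 99: fwd
Round 7: pos3(id43) recv 99: fwd
Round 8: pos4(id99) recv 99: ELECTED

Answer: 78,98,99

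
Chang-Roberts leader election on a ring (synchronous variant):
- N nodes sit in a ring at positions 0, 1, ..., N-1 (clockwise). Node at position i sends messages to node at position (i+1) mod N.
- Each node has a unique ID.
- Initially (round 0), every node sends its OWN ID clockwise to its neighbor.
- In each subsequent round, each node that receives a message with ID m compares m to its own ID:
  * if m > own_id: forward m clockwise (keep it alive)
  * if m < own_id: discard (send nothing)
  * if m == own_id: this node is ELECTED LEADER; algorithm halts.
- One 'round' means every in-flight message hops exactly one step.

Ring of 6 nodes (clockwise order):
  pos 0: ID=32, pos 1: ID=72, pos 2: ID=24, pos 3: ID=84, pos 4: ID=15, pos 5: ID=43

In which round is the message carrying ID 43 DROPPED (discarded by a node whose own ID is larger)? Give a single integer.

Round 1: pos1(id72) recv 32: drop; pos2(id24) recv 72: fwd; pos3(id84) recv 24: drop; pos4(id15) recv 84: fwd; pos5(id43) recv 15: drop; pos0(id32) recv 43: fwd
Round 2: pos3(id84) recv 72: drop; pos5(id43) recv 84: fwd; pos1(id72) recv 43: drop
Round 3: pos0(id32) recv 84: fwd
Round 4: pos1(id72) recv 84: fwd
Round 5: pos2(id24) recv 84: fwd
Round 6: pos3(id84) recv 84: ELECTED
Message ID 43 originates at pos 5; dropped at pos 1 in round 2

Answer: 2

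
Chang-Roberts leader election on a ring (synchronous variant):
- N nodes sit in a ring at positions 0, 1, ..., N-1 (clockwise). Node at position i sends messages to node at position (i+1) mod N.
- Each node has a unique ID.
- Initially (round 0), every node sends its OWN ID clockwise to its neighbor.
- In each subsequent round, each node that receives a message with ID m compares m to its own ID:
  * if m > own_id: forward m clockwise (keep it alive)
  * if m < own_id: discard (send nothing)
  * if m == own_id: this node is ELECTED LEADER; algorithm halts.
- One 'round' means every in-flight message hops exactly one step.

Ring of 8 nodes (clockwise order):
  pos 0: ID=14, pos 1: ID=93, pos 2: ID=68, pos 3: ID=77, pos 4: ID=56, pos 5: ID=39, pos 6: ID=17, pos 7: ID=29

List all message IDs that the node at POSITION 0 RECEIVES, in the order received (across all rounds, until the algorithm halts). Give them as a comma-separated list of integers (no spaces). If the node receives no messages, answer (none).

Answer: 29,39,56,77,93

Derivation:
Round 1: pos1(id93) recv 14: drop; pos2(id68) recv 93: fwd; pos3(id77) recv 68: drop; pos4(id56) recv 77: fwd; pos5(id39) recv 56: fwd; pos6(id17) recv 39: fwd; pos7(id29) recv 17: drop; pos0(id14) recv 29: fwd
Round 2: pos3(id77) recv 93: fwd; pos5(id39) recv 77: fwd; pos6(id17) recv 56: fwd; pos7(id29) recv 39: fwd; pos1(id93) recv 29: drop
Round 3: pos4(id56) recv 93: fwd; pos6(id17) recv 77: fwd; pos7(id29) recv 56: fwd; pos0(id14) recv 39: fwd
Round 4: pos5(id39) recv 93: fwd; pos7(id29) recv 77: fwd; pos0(id14) recv 56: fwd; pos1(id93) recv 39: drop
Round 5: pos6(id17) recv 93: fwd; pos0(id14) recv 77: fwd; pos1(id93) recv 56: drop
Round 6: pos7(id29) recv 93: fwd; pos1(id93) recv 77: drop
Round 7: pos0(id14) recv 93: fwd
Round 8: pos1(id93) recv 93: ELECTED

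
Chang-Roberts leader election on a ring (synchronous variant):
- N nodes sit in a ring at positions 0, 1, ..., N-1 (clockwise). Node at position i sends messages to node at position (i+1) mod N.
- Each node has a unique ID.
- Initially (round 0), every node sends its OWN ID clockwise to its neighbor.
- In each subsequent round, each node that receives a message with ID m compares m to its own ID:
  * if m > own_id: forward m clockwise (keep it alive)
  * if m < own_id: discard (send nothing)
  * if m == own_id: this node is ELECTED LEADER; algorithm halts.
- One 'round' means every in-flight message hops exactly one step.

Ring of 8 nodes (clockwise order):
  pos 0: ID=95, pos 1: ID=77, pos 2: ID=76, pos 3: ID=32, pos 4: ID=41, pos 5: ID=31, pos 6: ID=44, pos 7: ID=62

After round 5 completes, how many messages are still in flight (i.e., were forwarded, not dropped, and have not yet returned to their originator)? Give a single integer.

Answer: 3

Derivation:
Round 1: pos1(id77) recv 95: fwd; pos2(id76) recv 77: fwd; pos3(id32) recv 76: fwd; pos4(id41) recv 32: drop; pos5(id31) recv 41: fwd; pos6(id44) recv 31: drop; pos7(id62) recv 44: drop; pos0(id95) recv 62: drop
Round 2: pos2(id76) recv 95: fwd; pos3(id32) recv 77: fwd; pos4(id41) recv 76: fwd; pos6(id44) recv 41: drop
Round 3: pos3(id32) recv 95: fwd; pos4(id41) recv 77: fwd; pos5(id31) recv 76: fwd
Round 4: pos4(id41) recv 95: fwd; pos5(id31) recv 77: fwd; pos6(id44) recv 76: fwd
Round 5: pos5(id31) recv 95: fwd; pos6(id44) recv 77: fwd; pos7(id62) recv 76: fwd
After round 5: 3 messages still in flight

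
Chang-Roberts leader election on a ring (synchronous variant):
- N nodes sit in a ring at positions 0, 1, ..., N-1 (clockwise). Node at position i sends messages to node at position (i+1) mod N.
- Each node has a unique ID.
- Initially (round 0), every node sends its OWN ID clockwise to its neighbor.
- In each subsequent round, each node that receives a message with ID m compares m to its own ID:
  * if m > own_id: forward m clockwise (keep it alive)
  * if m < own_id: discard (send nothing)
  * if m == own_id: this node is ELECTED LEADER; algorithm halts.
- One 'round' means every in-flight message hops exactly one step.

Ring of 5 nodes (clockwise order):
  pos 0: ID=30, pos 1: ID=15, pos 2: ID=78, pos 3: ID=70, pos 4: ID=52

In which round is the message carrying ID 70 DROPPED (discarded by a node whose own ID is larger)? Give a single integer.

Answer: 4

Derivation:
Round 1: pos1(id15) recv 30: fwd; pos2(id78) recv 15: drop; pos3(id70) recv 78: fwd; pos4(id52) recv 70: fwd; pos0(id30) recv 52: fwd
Round 2: pos2(id78) recv 30: drop; pos4(id52) recv 78: fwd; pos0(id30) recv 70: fwd; pos1(id15) recv 52: fwd
Round 3: pos0(id30) recv 78: fwd; pos1(id15) recv 70: fwd; pos2(id78) recv 52: drop
Round 4: pos1(id15) recv 78: fwd; pos2(id78) recv 70: drop
Round 5: pos2(id78) recv 78: ELECTED
Message ID 70 originates at pos 3; dropped at pos 2 in round 4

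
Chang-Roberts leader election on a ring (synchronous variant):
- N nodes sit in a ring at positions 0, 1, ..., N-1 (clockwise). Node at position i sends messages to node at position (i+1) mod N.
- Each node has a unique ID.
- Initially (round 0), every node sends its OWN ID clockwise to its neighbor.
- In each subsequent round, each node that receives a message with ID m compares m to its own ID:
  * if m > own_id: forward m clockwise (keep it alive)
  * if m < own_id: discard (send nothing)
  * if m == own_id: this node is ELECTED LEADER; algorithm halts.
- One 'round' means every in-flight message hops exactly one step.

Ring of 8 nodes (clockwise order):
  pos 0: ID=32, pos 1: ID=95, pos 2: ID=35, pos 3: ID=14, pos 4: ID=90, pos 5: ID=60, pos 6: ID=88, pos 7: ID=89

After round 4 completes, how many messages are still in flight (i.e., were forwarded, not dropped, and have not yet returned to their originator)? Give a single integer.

Round 1: pos1(id95) recv 32: drop; pos2(id35) recv 95: fwd; pos3(id14) recv 35: fwd; pos4(id90) recv 14: drop; pos5(id60) recv 90: fwd; pos6(id88) recv 60: drop; pos7(id89) recv 88: drop; pos0(id32) recv 89: fwd
Round 2: pos3(id14) recv 95: fwd; pos4(id90) recv 35: drop; pos6(id88) recv 90: fwd; pos1(id95) recv 89: drop
Round 3: pos4(id90) recv 95: fwd; pos7(id89) recv 90: fwd
Round 4: pos5(id60) recv 95: fwd; pos0(id32) recv 90: fwd
After round 4: 2 messages still in flight

Answer: 2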